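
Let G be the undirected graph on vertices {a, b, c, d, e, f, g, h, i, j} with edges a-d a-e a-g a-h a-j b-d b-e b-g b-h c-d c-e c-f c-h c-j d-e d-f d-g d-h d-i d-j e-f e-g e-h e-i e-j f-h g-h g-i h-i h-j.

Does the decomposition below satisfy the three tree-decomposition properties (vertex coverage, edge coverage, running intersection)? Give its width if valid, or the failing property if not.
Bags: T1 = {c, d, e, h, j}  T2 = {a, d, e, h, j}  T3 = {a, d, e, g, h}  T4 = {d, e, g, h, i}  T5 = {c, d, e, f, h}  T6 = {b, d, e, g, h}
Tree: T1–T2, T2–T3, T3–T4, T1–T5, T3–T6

Every vertex of G appears in some bag (union = {a, b, c, d, e, f, g, h, i, j}); every edge is covered by a bag; and for each vertex v the set of bags containing v is connected in the bag tree. The decomposition is therefore valid. The largest bag has 5 vertices, so the width is 4.

Yes; width 4.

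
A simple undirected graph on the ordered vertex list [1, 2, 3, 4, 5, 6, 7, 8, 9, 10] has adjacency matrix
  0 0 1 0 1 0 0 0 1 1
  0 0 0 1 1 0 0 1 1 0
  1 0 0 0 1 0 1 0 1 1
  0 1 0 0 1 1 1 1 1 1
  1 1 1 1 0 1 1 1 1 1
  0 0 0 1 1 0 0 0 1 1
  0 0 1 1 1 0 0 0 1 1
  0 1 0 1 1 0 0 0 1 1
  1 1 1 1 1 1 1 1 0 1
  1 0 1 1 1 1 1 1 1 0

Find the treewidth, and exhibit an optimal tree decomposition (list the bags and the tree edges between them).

Treewidth 4.
One such decomposition:
Bags: B1 = {4, 5, 6, 9, 10}  B2 = {4, 5, 8, 9, 10}  B3 = {4, 5, 7, 9, 10}  B4 = {3, 5, 7, 9, 10}  B5 = {1, 3, 5, 9, 10}  B6 = {2, 4, 5, 8, 9}
Tree: B1–B2, B2–B3, B3–B4, B4–B5, B2–B6

The largest bag has 5 vertices, giving width 4; this decomposition certifies tw(G) ≤ 4. Conversely, {2, 4, 5, 8, 9} is a clique of size 5, and the vertices of any clique must share a bag in every tree decomposition; so some bag has ≥ 5 vertices and tw(G) ≥ 4. Therefore the treewidth is 4.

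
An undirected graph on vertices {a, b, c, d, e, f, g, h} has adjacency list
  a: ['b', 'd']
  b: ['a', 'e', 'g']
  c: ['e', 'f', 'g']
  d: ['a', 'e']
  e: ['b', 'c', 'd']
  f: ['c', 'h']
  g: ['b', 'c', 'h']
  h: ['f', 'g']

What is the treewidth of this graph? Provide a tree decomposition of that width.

Each bag holds 3 vertices, so the decomposition has width 2, which upper-bounds the treewidth. The edges f–h–g–c–f form a cycle, so G is not a tree and its treewidth is at least 2. Combining the bounds, tw(G) = 2.

Treewidth 2.
One optimal decomposition is:
Bags: B1 = {c, f, h}  B2 = {c, g, h}  B3 = {c, e, g}  B4 = {b, e, g}  B5 = {b, d, e}  B6 = {a, b, d}
Tree: B1–B2, B2–B3, B3–B4, B4–B5, B5–B6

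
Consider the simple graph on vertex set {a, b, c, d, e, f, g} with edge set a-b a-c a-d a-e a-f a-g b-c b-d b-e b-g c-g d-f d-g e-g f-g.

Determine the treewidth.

3

A width-3 tree decomposition is:
Bags: B1 = {a, b, d, g}  B2 = {a, b, e, g}  B3 = {a, b, c, g}  B4 = {a, d, f, g}
Tree: B1–B2, B2–B3, B1–B4
Each bag holds 4 vertices, so the decomposition has width 3, which upper-bounds the treewidth. On the other hand G contains the 4-clique {a, d, f, g}. A clique must lie in a single bag of any decomposition, so no decomposition can have width below 3. Therefore the treewidth is 3.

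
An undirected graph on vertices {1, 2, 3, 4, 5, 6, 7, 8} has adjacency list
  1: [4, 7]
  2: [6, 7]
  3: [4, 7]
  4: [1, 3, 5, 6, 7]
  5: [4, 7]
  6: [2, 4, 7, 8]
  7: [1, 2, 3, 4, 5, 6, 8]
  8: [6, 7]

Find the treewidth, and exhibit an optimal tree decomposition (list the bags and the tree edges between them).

Each bag holds 3 vertices, so the decomposition has width 2, which upper-bounds the treewidth. On the other hand G contains the 3-clique {6, 7, 8}. A clique must lie in a single bag of any decomposition, so no decomposition can have width below 2. Hence tw(G) = 2 exactly.

Treewidth 2.
One optimal decomposition is:
Bags: B1 = {1, 4, 7}  B2 = {3, 4, 7}  B3 = {4, 6, 7}  B4 = {2, 6, 7}  B5 = {4, 5, 7}  B6 = {6, 7, 8}
Tree: B1–B2, B1–B3, B3–B4, B1–B5, B4–B6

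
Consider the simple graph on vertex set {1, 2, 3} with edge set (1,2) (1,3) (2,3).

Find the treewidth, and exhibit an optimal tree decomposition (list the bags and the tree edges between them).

A single bag containing all 3 vertices is trivially a valid decomposition of width 2. On the other hand G contains the 3-clique {1, 2, 3}. A clique must lie in a single bag of any decomposition, so no decomposition can have width below 2. Combining the bounds, tw(G) = 2.

Treewidth 2.
One such decomposition:
Bags: B1 = {1, 2, 3}
Tree: (single bag)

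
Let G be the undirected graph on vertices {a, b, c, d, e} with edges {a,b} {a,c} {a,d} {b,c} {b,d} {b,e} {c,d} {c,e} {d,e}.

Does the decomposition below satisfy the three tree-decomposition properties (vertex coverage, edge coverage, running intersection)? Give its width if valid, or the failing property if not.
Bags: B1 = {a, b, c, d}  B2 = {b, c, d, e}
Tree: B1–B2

Vertex coverage: the bags together contain {a, b, c, d, e}, the full vertex set. Edge coverage: each edge of G has both endpoints in at least one bag. Running intersection: for every vertex, the bags containing it form a connected subtree. All three properties hold, so this is a valid tree decomposition of width max|bag| − 1 = 3, and hence tw(G) ≤ 3.

Yes; width 3.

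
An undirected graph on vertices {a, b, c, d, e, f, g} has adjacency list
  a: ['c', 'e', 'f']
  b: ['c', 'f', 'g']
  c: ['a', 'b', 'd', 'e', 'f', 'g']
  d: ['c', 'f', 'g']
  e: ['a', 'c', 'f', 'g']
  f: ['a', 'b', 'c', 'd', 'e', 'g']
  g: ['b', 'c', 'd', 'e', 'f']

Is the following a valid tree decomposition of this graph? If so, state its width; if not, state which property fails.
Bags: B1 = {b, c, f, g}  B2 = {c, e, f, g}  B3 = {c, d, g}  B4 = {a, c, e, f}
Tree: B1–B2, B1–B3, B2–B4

No — edge (f,d) lies in no bag.

A tree decomposition must satisfy three properties: every vertex lies in some bag; for every edge, both endpoints lie together in some bag; and for every vertex, the bags containing it form a connected subtree. Here edge (f,d) lies in no bag, so the decomposition is invalid.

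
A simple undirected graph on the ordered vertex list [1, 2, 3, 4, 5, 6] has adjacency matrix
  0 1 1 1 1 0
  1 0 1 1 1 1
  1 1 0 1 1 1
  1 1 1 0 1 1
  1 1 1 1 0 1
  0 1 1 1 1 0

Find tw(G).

4

A width-4 tree decomposition is:
Bags: B1 = {2, 3, 4, 5, 6}  B2 = {1, 2, 3, 4, 5}
Tree: B1–B2
Every bag has size at most 5, so the width is 5 − 1 = 4 and tw(G) ≤ 4. On the other hand G contains the 5-clique {1, 2, 3, 4, 5}. A clique must lie in a single bag of any decomposition, so no decomposition can have width below 4. Combining the bounds, tw(G) = 4.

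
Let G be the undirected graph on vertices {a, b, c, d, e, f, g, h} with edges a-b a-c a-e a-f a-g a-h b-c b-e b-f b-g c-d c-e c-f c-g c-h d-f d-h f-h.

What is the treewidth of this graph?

A width-3 tree decomposition is:
Bags: B1 = {a, b, c, e}  B2 = {a, b, c, f}  B3 = {a, c, f, h}  B4 = {a, b, c, g}  B5 = {c, d, f, h}
Tree: B1–B2, B2–B3, B2–B4, B3–B5
The largest bag has 4 vertices, giving width 3; this decomposition certifies tw(G) ≤ 3. For the lower bound, the 4 vertices {c, d, f, h} are pairwise adjacent, and any tree decomposition puts a clique entirely inside one bag — forcing width ≥ 3. Therefore the treewidth is 3.

3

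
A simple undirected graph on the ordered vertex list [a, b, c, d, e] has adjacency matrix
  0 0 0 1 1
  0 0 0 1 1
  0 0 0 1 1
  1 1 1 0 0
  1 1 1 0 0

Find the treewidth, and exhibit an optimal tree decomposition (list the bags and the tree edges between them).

Each bag holds 3 vertices, so the decomposition has width 2, which upper-bounds the treewidth. The edges e–a–d–c–e form a cycle, so G is not a tree and its treewidth is at least 2. The upper and lower bounds meet at 2, so that is the treewidth.

Treewidth 2.
One optimal decomposition is:
Bags: B1 = {a, d, e}  B2 = {c, d, e}  B3 = {b, d, e}
Tree: B1–B2, B2–B3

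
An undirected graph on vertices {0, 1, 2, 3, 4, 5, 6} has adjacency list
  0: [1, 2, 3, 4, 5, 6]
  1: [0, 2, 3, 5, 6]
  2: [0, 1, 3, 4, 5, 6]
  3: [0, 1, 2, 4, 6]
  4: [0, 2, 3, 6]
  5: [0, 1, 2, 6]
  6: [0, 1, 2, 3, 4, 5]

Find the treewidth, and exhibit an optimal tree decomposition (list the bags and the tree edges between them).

Each bag holds 5 vertices, so the decomposition has width 4, which upper-bounds the treewidth. For the lower bound, the 5 vertices {0, 1, 2, 3, 6} are pairwise adjacent, and any tree decomposition puts a clique entirely inside one bag — forcing width ≥ 4. Hence tw(G) = 4 exactly.

Treewidth 4.
Bags: B1 = {0, 1, 2, 3, 6}  B2 = {0, 1, 2, 5, 6}  B3 = {0, 2, 3, 4, 6}
Tree: B1–B2, B1–B3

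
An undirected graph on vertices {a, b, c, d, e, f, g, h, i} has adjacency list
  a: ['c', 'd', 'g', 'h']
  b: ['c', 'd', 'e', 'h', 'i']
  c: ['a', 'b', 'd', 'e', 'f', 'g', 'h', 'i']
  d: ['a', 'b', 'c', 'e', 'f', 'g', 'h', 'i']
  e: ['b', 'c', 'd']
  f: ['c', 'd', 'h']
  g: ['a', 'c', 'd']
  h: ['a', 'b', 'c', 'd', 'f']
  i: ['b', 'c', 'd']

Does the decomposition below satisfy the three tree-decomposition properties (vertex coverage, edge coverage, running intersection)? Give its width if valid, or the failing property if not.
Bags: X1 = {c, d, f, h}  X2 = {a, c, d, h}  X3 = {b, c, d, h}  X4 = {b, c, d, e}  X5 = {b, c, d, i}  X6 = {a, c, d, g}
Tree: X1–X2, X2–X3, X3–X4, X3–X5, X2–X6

Every vertex of G appears in some bag (union = {a, b, c, d, e, f, g, h, i}); every edge is covered by a bag; and for each vertex v the set of bags containing v is connected in the bag tree. The decomposition is therefore valid. The largest bag has 4 vertices, so the width is 3.

Yes; width 3.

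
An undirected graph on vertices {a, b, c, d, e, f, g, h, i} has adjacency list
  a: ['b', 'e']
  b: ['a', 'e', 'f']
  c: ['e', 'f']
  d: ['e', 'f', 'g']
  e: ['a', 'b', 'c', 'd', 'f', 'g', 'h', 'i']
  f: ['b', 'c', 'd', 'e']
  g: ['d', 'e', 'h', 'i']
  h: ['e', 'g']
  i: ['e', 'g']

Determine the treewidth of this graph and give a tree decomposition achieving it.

Treewidth 2.
One optimal decomposition is:
Bags: B1 = {d, e, g}  B2 = {e, g, i}  B3 = {d, e, f}  B4 = {c, e, f}  B5 = {e, g, h}  B6 = {b, e, f}  B7 = {a, b, e}
Tree: B1–B2, B1–B3, B3–B4, B1–B5, B4–B6, B6–B7

Every bag has size at most 3, so the width is 3 − 1 = 2 and tw(G) ≤ 2. On the other hand G contains the 3-clique {d, e, f}. A clique must lie in a single bag of any decomposition, so no decomposition can have width below 2. Therefore the treewidth is 2.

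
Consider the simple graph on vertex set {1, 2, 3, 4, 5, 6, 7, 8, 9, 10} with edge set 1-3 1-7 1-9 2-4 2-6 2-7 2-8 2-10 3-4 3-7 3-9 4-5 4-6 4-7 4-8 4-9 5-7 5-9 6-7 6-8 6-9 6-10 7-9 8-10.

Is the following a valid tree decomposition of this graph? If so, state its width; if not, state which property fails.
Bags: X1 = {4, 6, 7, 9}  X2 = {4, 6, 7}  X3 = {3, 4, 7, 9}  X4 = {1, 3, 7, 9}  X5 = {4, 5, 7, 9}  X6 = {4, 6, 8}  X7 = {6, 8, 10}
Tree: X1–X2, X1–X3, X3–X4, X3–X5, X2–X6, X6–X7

No — vertex 2 appears in no bag.

A tree decomposition must satisfy three properties: every vertex lies in some bag; for every edge, both endpoints lie together in some bag; and for every vertex, the bags containing it form a connected subtree. Here vertex 2 appears in no bag, so the decomposition is invalid.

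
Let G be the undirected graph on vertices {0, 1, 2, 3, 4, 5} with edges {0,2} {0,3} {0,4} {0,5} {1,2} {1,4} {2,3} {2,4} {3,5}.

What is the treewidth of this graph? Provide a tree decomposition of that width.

Treewidth 2.
One such decomposition:
Bags: B1 = {0, 2, 4}  B2 = {1, 2, 4}  B3 = {0, 2, 3}  B4 = {0, 3, 5}
Tree: B1–B2, B1–B3, B3–B4

Every bag has size at most 3, so the width is 3 − 1 = 2 and tw(G) ≤ 2. Conversely, {0, 2, 3} is a clique of size 3, and the vertices of any clique must share a bag in every tree decomposition; so some bag has ≥ 3 vertices and tw(G) ≥ 2. Hence tw(G) = 2 exactly.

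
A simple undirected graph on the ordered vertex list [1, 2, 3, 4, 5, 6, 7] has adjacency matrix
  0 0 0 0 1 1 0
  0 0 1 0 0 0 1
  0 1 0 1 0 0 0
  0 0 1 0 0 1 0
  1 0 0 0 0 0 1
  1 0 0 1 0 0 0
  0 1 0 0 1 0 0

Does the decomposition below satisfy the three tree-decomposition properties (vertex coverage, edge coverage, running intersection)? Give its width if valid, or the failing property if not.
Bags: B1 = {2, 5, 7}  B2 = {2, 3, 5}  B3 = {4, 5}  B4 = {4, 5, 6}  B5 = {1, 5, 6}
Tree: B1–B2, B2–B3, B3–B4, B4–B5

No — edge (3,4) lies in no bag.

A tree decomposition must satisfy three properties: every vertex lies in some bag; for every edge, both endpoints lie together in some bag; and for every vertex, the bags containing it form a connected subtree. Here edge (3,4) lies in no bag, so the decomposition is invalid.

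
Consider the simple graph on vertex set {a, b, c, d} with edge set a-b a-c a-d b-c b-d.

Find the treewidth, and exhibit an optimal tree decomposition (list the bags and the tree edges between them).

Treewidth 2.
Bags: B1 = {a, b, c}  B2 = {a, b, d}
Tree: B1–B2

Every bag has size at most 3, so the width is 3 − 1 = 2 and tw(G) ≤ 2. On the other hand G contains the 3-clique {a, b, d}. A clique must lie in a single bag of any decomposition, so no decomposition can have width below 2. Combining the bounds, tw(G) = 2.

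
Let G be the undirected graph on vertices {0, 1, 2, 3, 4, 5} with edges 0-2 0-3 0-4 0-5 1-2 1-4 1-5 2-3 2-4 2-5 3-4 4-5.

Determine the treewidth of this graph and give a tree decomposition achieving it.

Treewidth 3.
Bags: B1 = {1, 2, 4, 5}  B2 = {0, 2, 4, 5}  B3 = {0, 2, 3, 4}
Tree: B1–B2, B2–B3

Every bag has size at most 4, so the width is 4 − 1 = 3 and tw(G) ≤ 3. For the lower bound, the 4 vertices {0, 2, 3, 4} are pairwise adjacent, and any tree decomposition puts a clique entirely inside one bag — forcing width ≥ 3. Combining the bounds, tw(G) = 3.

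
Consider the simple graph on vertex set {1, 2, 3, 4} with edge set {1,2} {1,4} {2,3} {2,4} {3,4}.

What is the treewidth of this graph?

A width-2 tree decomposition is:
Bags: B1 = {1, 2, 4}  B2 = {2, 3, 4}
Tree: B1–B2
Every bag has size at most 3, so the width is 3 − 1 = 2 and tw(G) ≤ 2. Conversely, {1, 2, 4} is a clique of size 3, and the vertices of any clique must share a bag in every tree decomposition; so some bag has ≥ 3 vertices and tw(G) ≥ 2. The upper and lower bounds meet at 2, so that is the treewidth.

2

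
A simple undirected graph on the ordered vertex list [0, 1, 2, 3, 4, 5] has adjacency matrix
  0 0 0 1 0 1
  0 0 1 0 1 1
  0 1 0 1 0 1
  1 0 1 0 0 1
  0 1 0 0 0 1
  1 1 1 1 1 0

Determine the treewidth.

A width-2 tree decomposition is:
Bags: B1 = {1, 2, 5}  B2 = {2, 3, 5}  B3 = {1, 4, 5}  B4 = {0, 3, 5}
Tree: B1–B2, B1–B3, B2–B4
Every bag has size at most 3, so the width is 3 − 1 = 2 and tw(G) ≤ 2. Conversely, {0, 3, 5} is a clique of size 3, and the vertices of any clique must share a bag in every tree decomposition; so some bag has ≥ 3 vertices and tw(G) ≥ 2. Combining the bounds, tw(G) = 2.

2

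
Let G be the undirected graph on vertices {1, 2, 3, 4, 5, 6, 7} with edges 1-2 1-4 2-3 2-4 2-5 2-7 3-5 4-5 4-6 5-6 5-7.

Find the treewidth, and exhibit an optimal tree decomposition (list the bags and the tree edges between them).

Treewidth 2.
Bags: B1 = {2, 4, 5}  B2 = {2, 3, 5}  B3 = {1, 2, 4}  B4 = {4, 5, 6}  B5 = {2, 5, 7}
Tree: B1–B2, B1–B3, B1–B4, B1–B5

Every bag has size at most 3, so the width is 3 − 1 = 2 and tw(G) ≤ 2. On the other hand G contains the 3-clique {1, 2, 4}. A clique must lie in a single bag of any decomposition, so no decomposition can have width below 2. Hence tw(G) = 2 exactly.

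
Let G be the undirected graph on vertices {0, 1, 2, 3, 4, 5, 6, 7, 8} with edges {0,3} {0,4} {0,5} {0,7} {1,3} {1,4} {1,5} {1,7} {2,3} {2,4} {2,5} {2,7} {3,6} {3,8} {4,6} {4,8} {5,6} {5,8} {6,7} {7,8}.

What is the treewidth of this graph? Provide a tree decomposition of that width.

Every bag has size at most 5, so the width is 5 − 1 = 4 and tw(G) ≤ 4. For the lower bound: the 5 vertex sets {4,6}, {0,5}, {3,8}, {7}, {2} are disjoint, each induces a connected subgraph, and every pair is joined by at least one edge of G. Contracting each set to a single vertex therefore yields K_{5} as a minor, and since treewidth is minor-monotone, tw(G) ≥ tw(K_{5}) = 4. Hence tw(G) = 4 exactly.

Treewidth 4.
One such decomposition:
Bags: B1 = {3, 4, 5, 6, 7}  B2 = {0, 3, 4, 5, 7}  B3 = {3, 4, 5, 7, 8}  B4 = {2, 3, 4, 5, 7}  B5 = {1, 3, 4, 5, 7}
Tree: B1–B2, B2–B3, B3–B4, B4–B5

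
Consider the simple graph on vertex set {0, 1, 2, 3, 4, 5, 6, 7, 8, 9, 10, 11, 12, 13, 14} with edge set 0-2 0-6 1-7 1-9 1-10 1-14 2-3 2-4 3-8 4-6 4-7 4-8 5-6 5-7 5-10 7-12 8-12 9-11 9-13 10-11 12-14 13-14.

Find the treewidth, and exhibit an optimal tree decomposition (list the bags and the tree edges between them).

Each bag holds 4 vertices, so the decomposition has width 3, which upper-bounds the treewidth. For the lower bound: the 4 vertex sets {0,2,3}, {6}, {4}, {5,7,8,12} are disjoint, each induces a connected subgraph, and every pair is joined by at least one edge of G. Contracting each set to a single vertex therefore yields K_{4} as a minor, and since treewidth is minor-monotone, tw(G) ≥ tw(K_{4}) = 3. Therefore the treewidth is 3.

Treewidth 3.
One such decomposition:
Bags: B1 = {0, 2, 3, 6}  B2 = {2, 3, 4, 6}  B3 = {3, 4, 6, 8}  B4 = {4, 5, 6, 8}  B5 = {4, 5, 7, 8}  B6 = {5, 7, 8, 12}  B7 = {5, 7, 10, 12}  B8 = {1, 7, 10, 12}  B9 = {1, 10, 12, 14}  B10 = {1, 10, 11, 14}  B11 = {1, 9, 11, 14}  B12 = {9, 11, 13, 14}
Tree: B1–B2, B2–B3, B3–B4, B4–B5, B5–B6, B6–B7, B7–B8, B8–B9, B9–B10, B10–B11, B11–B12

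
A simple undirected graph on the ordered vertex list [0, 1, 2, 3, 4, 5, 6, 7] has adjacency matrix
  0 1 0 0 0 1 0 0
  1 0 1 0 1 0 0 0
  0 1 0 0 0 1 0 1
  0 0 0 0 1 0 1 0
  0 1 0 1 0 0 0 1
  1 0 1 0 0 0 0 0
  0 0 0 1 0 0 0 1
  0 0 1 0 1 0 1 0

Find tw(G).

2

A width-2 tree decomposition is:
Bags: B1 = {3, 4, 6}  B2 = {4, 6, 7}  B3 = {1, 4, 7}  B4 = {1, 2, 7}  B5 = {0, 1, 2}  B6 = {0, 2, 5}
Tree: B1–B2, B2–B3, B3–B4, B4–B5, B5–B6
The largest bag has 3 vertices, giving width 2; this decomposition certifies tw(G) ≤ 2. Since 3–6–7–4–3 is a cycle in G, G is not acyclic. Forests are exactly the graphs of treewidth ≤ 1, so tw(G) ≥ 2. Hence tw(G) = 2 exactly.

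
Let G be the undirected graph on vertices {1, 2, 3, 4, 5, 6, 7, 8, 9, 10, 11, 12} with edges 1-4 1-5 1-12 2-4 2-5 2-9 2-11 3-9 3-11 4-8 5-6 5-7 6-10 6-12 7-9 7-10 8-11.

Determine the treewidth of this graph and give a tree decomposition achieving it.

Each bag holds 4 vertices, so the decomposition has width 3, which upper-bounds the treewidth. For the lower bound: the 4 vertex sets {3,8,11}, {4}, {2}, {1,5,7,9} are disjoint, each induces a connected subgraph, and every pair is joined by at least one edge of G. Contracting each set to a single vertex therefore yields K_{4} as a minor, and since treewidth is minor-monotone, tw(G) ≥ tw(K_{4}) = 3. Combining the bounds, tw(G) = 3.

Treewidth 3.
One optimal decomposition is:
Bags: B1 = {3, 4, 8, 11}  B2 = {2, 3, 4, 11}  B3 = {2, 3, 4, 9}  B4 = {1, 2, 4, 9}  B5 = {1, 2, 5, 9}  B6 = {1, 5, 7, 9}  B7 = {1, 5, 7, 12}  B8 = {5, 6, 7, 12}  B9 = {6, 7, 10, 12}
Tree: B1–B2, B2–B3, B3–B4, B4–B5, B5–B6, B6–B7, B7–B8, B8–B9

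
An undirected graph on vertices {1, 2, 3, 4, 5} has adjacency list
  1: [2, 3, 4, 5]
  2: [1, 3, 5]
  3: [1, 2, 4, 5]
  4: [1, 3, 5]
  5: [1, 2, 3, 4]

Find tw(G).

A width-3 tree decomposition is:
Bags: B1 = {1, 3, 4, 5}  B2 = {1, 2, 3, 5}
Tree: B1–B2
The largest bag has 4 vertices, giving width 3; this decomposition certifies tw(G) ≤ 3. Conversely, {1, 2, 3, 5} is a clique of size 4, and the vertices of any clique must share a bag in every tree decomposition; so some bag has ≥ 4 vertices and tw(G) ≥ 3. Therefore the treewidth is 3.

3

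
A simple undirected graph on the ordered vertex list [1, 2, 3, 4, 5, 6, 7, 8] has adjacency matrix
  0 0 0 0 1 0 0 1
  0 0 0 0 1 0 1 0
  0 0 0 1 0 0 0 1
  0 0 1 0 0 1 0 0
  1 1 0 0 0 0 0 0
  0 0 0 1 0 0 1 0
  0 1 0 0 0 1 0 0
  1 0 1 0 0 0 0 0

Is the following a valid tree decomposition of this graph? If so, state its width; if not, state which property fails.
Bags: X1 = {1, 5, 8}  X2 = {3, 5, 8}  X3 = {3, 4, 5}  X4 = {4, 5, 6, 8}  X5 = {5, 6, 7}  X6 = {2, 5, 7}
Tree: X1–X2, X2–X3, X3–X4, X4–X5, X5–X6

A tree decomposition must satisfy three properties: every vertex lies in some bag; for every edge, both endpoints lie together in some bag; and for every vertex, the bags containing it form a connected subtree. Here bags containing vertex 8 are not connected in the tree, so the decomposition is invalid.

No — bags containing vertex 8 are not connected in the tree.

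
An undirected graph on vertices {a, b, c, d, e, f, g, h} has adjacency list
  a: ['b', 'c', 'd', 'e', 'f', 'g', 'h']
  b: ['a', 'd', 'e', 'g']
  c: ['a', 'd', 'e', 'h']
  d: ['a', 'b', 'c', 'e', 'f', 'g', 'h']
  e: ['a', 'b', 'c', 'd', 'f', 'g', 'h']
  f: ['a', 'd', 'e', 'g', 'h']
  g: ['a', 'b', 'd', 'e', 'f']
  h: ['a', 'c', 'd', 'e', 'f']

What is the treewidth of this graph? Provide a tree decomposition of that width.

Treewidth 4.
Bags: B1 = {a, d, e, f, g}  B2 = {a, d, e, f, h}  B3 = {a, b, d, e, g}  B4 = {a, c, d, e, h}
Tree: B1–B2, B1–B3, B2–B4

The largest bag has 5 vertices, giving width 4; this decomposition certifies tw(G) ≤ 4. On the other hand G contains the 5-clique {a, c, d, e, h}. A clique must lie in a single bag of any decomposition, so no decomposition can have width below 4. Hence tw(G) = 4 exactly.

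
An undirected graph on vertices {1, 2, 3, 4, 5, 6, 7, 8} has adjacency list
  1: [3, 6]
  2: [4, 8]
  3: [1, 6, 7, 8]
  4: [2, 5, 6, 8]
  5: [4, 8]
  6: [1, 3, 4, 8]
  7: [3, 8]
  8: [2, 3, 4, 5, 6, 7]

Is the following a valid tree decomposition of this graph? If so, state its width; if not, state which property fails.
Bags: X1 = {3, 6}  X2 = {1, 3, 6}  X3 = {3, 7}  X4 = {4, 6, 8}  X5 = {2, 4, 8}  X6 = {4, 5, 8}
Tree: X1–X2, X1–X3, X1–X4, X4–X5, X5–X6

No — edge (8,3) lies in no bag.

A tree decomposition must satisfy three properties: every vertex lies in some bag; for every edge, both endpoints lie together in some bag; and for every vertex, the bags containing it form a connected subtree. Here edge (8,3) lies in no bag, so the decomposition is invalid.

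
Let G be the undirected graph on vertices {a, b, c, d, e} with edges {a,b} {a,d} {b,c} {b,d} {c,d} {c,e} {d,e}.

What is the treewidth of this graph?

A width-2 tree decomposition is:
Bags: B1 = {b, c, d}  B2 = {a, b, d}  B3 = {c, d, e}
Tree: B1–B2, B1–B3
Each bag holds 3 vertices, so the decomposition has width 2, which upper-bounds the treewidth. For the lower bound, the 3 vertices {c, d, e} are pairwise adjacent, and any tree decomposition puts a clique entirely inside one bag — forcing width ≥ 2. The upper and lower bounds meet at 2, so that is the treewidth.

2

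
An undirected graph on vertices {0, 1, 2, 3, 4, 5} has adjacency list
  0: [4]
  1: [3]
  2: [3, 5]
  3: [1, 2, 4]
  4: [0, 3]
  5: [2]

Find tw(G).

A width-1 tree decomposition is:
Bags: B1 = {2, 3}  B2 = {2, 5}  B3 = {1, 3}  B4 = {3, 4}  B5 = {0, 4}
Tree: B1–B2, B1–B3, B1–B4, B4–B5
The largest bag has 2 vertices, giving width 1; this decomposition certifies tw(G) ≤ 1. Any graph with an edge has treewidth ≥ 1, and G has the edge 3–2. Hence tw(G) = 1 exactly.

1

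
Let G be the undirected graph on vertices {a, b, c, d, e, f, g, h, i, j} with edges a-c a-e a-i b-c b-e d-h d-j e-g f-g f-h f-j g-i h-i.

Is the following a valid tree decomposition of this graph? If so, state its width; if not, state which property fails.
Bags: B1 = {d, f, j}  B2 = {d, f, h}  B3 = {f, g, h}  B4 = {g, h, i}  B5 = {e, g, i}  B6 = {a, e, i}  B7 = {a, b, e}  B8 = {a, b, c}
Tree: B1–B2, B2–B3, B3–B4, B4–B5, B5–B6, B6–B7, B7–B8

Checking the three conditions: (i) the bags cover all of {a, b, c, d, e, f, g, h, i, j}; (ii) for each edge, some bag contains both endpoints; (iii) the bags containing any fixed vertex form a subtree. All hold, so the decomposition is valid with width 3 − 1 = 2.

Yes; width 2.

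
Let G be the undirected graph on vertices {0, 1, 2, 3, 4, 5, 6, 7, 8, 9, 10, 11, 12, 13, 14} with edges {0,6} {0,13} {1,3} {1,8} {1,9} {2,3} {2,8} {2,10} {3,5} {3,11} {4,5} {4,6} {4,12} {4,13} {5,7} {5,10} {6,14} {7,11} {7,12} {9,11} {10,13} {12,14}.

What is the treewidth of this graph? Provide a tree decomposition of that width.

Treewidth 3.
Bags: B1 = {0, 6, 13, 14}  B2 = {4, 6, 13, 14}  B3 = {4, 12, 13, 14}  B4 = {4, 10, 12, 13}  B5 = {4, 5, 10, 12}  B6 = {5, 7, 10, 12}  B7 = {2, 5, 7, 10}  B8 = {2, 3, 5, 7}  B9 = {2, 3, 7, 11}  B10 = {2, 3, 8, 11}  B11 = {1, 3, 8, 11}  B12 = {1, 8, 9, 11}
Tree: B1–B2, B2–B3, B3–B4, B4–B5, B5–B6, B6–B7, B7–B8, B8–B9, B9–B10, B10–B11, B11–B12

Every bag has size at most 4, so the width is 4 − 1 = 3 and tw(G) ≤ 3. For the lower bound: the 4 vertex sets {0,6,14}, {13}, {4}, {5,7,10,12} are disjoint, each induces a connected subgraph, and every pair is joined by at least one edge of G. Contracting each set to a single vertex therefore yields K_{4} as a minor, and since treewidth is minor-monotone, tw(G) ≥ tw(K_{4}) = 3. Therefore the treewidth is 3.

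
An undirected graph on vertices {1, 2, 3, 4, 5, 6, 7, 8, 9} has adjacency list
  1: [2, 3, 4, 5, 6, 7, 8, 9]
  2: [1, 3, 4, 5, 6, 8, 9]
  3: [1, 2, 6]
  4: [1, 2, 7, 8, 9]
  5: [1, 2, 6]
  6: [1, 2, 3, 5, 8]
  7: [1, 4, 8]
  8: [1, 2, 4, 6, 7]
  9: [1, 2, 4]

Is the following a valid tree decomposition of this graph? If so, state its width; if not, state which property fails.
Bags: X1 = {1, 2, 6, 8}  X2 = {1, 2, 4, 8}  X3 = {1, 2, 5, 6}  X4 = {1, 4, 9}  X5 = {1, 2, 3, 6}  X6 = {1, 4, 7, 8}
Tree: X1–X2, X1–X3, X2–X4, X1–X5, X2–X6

A tree decomposition must satisfy three properties: every vertex lies in some bag; for every edge, both endpoints lie together in some bag; and for every vertex, the bags containing it form a connected subtree. Here edge (2,9) lies in no bag, so the decomposition is invalid.

No — edge (2,9) lies in no bag.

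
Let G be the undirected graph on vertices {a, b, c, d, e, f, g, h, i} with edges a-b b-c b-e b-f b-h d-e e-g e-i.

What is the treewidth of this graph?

A width-1 tree decomposition is:
Bags: B1 = {b, e}  B2 = {b, f}  B3 = {b, h}  B4 = {a, b}  B5 = {e, g}  B6 = {d, e}  B7 = {e, i}  B8 = {b, c}
Tree: B1–B2, B1–B3, B1–B4, B1–B5, B5–B6, B6–B7, B3–B8
Each bag holds 2 vertices, so the decomposition has width 1, which upper-bounds the treewidth. G has an edge, so its treewidth is at least 1. Hence tw(G) = 1 exactly.

1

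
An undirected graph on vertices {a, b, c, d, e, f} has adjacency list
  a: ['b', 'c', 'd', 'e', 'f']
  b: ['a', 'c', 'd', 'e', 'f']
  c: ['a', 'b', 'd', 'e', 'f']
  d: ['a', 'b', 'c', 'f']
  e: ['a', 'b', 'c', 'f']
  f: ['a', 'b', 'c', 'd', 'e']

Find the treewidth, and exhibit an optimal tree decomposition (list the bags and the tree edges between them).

Treewidth 4.
Bags: B1 = {a, b, c, d, f}  B2 = {a, b, c, e, f}
Tree: B1–B2

Each bag holds 5 vertices, so the decomposition has width 4, which upper-bounds the treewidth. On the other hand G contains the 5-clique {a, b, c, d, f}. A clique must lie in a single bag of any decomposition, so no decomposition can have width below 4. Therefore the treewidth is 4.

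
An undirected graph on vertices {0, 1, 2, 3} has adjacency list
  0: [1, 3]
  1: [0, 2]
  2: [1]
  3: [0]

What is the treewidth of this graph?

A width-1 tree decomposition is:
Bags: B1 = {1, 2}  B2 = {0, 1}  B3 = {0, 3}
Tree: B1–B2, B2–B3
The largest bag has 2 vertices, giving width 1; this decomposition certifies tw(G) ≤ 1. G has an edge, so its treewidth is at least 1. The upper and lower bounds meet at 1, so that is the treewidth.

1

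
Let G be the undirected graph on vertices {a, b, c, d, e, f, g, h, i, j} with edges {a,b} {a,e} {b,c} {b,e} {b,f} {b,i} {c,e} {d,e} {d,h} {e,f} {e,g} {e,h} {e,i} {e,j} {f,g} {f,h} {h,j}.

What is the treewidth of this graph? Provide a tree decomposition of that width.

Treewidth 2.
Bags: B1 = {e, f, h}  B2 = {d, e, h}  B3 = {e, f, g}  B4 = {b, e, f}  B5 = {e, h, j}  B6 = {b, e, i}  B7 = {a, b, e}  B8 = {b, c, e}
Tree: B1–B2, B1–B3, B3–B4, B1–B5, B4–B6, B6–B7, B6–B8

Every bag has size at most 3, so the width is 3 − 1 = 2 and tw(G) ≤ 2. For the lower bound, the 3 vertices {d, e, h} are pairwise adjacent, and any tree decomposition puts a clique entirely inside one bag — forcing width ≥ 2. The upper and lower bounds meet at 2, so that is the treewidth.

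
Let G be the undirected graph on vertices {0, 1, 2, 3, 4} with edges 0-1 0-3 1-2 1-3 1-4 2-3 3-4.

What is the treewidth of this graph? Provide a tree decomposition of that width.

Treewidth 2.
One optimal decomposition is:
Bags: B1 = {0, 1, 3}  B2 = {1, 2, 3}  B3 = {1, 3, 4}
Tree: B1–B2, B2–B3

Every bag has size at most 3, so the width is 3 − 1 = 2 and tw(G) ≤ 2. Conversely, {0, 1, 3} is a clique of size 3, and the vertices of any clique must share a bag in every tree decomposition; so some bag has ≥ 3 vertices and tw(G) ≥ 2. Therefore the treewidth is 2.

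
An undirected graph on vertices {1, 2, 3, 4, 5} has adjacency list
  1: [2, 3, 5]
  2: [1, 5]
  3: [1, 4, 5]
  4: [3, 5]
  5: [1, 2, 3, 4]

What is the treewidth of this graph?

2

A width-2 tree decomposition is:
Bags: B1 = {1, 3, 5}  B2 = {3, 4, 5}  B3 = {1, 2, 5}
Tree: B1–B2, B1–B3
The largest bag has 3 vertices, giving width 2; this decomposition certifies tw(G) ≤ 2. On the other hand G contains the 3-clique {1, 2, 5}. A clique must lie in a single bag of any decomposition, so no decomposition can have width below 2. The upper and lower bounds meet at 2, so that is the treewidth.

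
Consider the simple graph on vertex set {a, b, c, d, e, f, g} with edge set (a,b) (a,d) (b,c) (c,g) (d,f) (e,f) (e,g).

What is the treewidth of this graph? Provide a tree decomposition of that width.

Treewidth 2.
One optimal decomposition is:
Bags: B1 = {a, b, c}  B2 = {a, c, d}  B3 = {c, d, f}  B4 = {c, e, f}  B5 = {c, e, g}
Tree: B1–B2, B2–B3, B3–B4, B4–B5

Every bag has size at most 3, so the width is 3 − 1 = 2 and tw(G) ≤ 2. For the lower bound, G contains the cycle c–b–a–d–f–e–g–c, so G is not a forest; only forests have treewidth ≤ 1, hence tw(G) ≥ 2. Combining the bounds, tw(G) = 2.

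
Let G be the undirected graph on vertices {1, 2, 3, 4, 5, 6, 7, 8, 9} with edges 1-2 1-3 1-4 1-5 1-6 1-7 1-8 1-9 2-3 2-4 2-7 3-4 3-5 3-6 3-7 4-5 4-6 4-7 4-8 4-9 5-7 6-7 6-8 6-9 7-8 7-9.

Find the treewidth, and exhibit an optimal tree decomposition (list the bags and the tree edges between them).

Every bag has size at most 5, so the width is 5 − 1 = 4 and tw(G) ≤ 4. On the other hand G contains the 5-clique {1, 4, 6, 7, 8}. A clique must lie in a single bag of any decomposition, so no decomposition can have width below 4. Combining the bounds, tw(G) = 4.

Treewidth 4.
One optimal decomposition is:
Bags: B1 = {1, 4, 6, 7, 9}  B2 = {1, 3, 4, 6, 7}  B3 = {1, 4, 6, 7, 8}  B4 = {1, 2, 3, 4, 7}  B5 = {1, 3, 4, 5, 7}
Tree: B1–B2, B2–B3, B2–B4, B4–B5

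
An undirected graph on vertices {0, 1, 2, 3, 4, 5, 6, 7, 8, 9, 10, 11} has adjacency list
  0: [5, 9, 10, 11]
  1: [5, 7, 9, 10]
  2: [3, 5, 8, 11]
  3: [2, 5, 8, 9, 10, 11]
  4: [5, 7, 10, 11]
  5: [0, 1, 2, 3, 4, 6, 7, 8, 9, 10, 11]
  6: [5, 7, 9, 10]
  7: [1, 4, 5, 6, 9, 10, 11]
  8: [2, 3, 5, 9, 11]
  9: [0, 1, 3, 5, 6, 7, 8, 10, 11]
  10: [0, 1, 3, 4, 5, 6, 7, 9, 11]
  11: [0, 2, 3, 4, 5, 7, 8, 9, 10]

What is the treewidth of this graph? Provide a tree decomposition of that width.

Treewidth 4.
One optimal decomposition is:
Bags: B1 = {1, 5, 7, 9, 10}  B2 = {5, 7, 9, 10, 11}  B3 = {3, 5, 9, 10, 11}  B4 = {0, 5, 9, 10, 11}  B5 = {4, 5, 7, 10, 11}  B6 = {3, 5, 8, 9, 11}  B7 = {5, 6, 7, 9, 10}  B8 = {2, 3, 5, 8, 11}
Tree: B1–B2, B2–B3, B2–B4, B2–B5, B3–B6, B1–B7, B6–B8

Each bag holds 5 vertices, so the decomposition has width 4, which upper-bounds the treewidth. Conversely, {3, 5, 8, 9, 11} is a clique of size 5, and the vertices of any clique must share a bag in every tree decomposition; so some bag has ≥ 5 vertices and tw(G) ≥ 4. Therefore the treewidth is 4.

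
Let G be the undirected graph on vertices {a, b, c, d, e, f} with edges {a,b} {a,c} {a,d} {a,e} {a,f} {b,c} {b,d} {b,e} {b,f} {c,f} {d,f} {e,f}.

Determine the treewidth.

3

A width-3 tree decomposition is:
Bags: B1 = {a, b, e, f}  B2 = {a, b, d, f}  B3 = {a, b, c, f}
Tree: B1–B2, B1–B3
Every bag has size at most 4, so the width is 4 − 1 = 3 and tw(G) ≤ 3. On the other hand G contains the 4-clique {a, b, d, f}. A clique must lie in a single bag of any decomposition, so no decomposition can have width below 3. Hence tw(G) = 3 exactly.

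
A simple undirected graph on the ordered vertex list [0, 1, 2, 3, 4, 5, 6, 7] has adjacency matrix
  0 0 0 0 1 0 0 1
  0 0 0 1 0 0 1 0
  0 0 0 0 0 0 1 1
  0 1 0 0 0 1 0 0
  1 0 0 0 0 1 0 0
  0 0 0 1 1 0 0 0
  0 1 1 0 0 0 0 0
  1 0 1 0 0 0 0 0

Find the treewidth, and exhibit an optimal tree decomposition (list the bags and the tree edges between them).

Treewidth 2.
One such decomposition:
Bags: B1 = {3, 4, 5}  B2 = {0, 3, 4}  B3 = {0, 3, 7}  B4 = {2, 3, 7}  B5 = {2, 3, 6}  B6 = {1, 3, 6}
Tree: B1–B2, B2–B3, B3–B4, B4–B5, B5–B6

Each bag holds 3 vertices, so the decomposition has width 2, which upper-bounds the treewidth. The edges 3–5–4–0–7–2–6–1–3 form a cycle, so G is not a tree and its treewidth is at least 2. Combining the bounds, tw(G) = 2.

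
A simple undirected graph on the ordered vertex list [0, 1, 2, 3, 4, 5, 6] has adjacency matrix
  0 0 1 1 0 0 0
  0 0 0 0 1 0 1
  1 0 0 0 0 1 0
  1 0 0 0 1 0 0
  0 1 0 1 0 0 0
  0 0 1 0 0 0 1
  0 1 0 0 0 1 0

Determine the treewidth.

A width-2 tree decomposition is:
Bags: B1 = {2, 5, 6}  B2 = {0, 2, 6}  B3 = {0, 3, 6}  B4 = {3, 4, 6}  B5 = {1, 4, 6}
Tree: B1–B2, B2–B3, B3–B4, B4–B5
The largest bag has 3 vertices, giving width 2; this decomposition certifies tw(G) ≤ 2. The edges 6–5–2–0–3–4–1–6 form a cycle, so G is not a tree and its treewidth is at least 2. The upper and lower bounds meet at 2, so that is the treewidth.

2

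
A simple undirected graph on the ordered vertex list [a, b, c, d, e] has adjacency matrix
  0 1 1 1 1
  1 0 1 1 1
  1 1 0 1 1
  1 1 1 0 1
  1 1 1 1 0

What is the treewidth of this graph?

4

A width-4 tree decomposition is:
Bags: B1 = {a, b, c, d, e}
Tree: (single bag)
A single bag containing all 5 vertices is trivially a valid decomposition of width 4. Conversely, {a, b, c, d, e} is a clique of size 5, and the vertices of any clique must share a bag in every tree decomposition; so some bag has ≥ 5 vertices and tw(G) ≥ 4. The upper and lower bounds meet at 4, so that is the treewidth.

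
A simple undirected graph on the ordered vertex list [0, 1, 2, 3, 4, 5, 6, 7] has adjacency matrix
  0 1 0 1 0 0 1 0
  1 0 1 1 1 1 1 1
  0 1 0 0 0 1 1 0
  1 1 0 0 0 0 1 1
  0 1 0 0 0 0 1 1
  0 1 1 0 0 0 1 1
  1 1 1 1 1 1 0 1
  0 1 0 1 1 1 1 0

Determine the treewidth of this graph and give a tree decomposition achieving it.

Each bag holds 4 vertices, so the decomposition has width 3, which upper-bounds the treewidth. On the other hand G contains the 4-clique {0, 1, 3, 6}. A clique must lie in a single bag of any decomposition, so no decomposition can have width below 3. The upper and lower bounds meet at 3, so that is the treewidth.

Treewidth 3.
One such decomposition:
Bags: B1 = {1, 4, 6, 7}  B2 = {1, 3, 6, 7}  B3 = {1, 5, 6, 7}  B4 = {0, 1, 3, 6}  B5 = {1, 2, 5, 6}
Tree: B1–B2, B1–B3, B2–B4, B3–B5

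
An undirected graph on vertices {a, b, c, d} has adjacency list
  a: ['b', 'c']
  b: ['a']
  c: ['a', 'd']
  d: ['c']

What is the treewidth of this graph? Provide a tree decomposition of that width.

Treewidth 1.
Bags: B1 = {a, c}  B2 = {c, d}  B3 = {a, b}
Tree: B1–B2, B1–B3

Each bag holds 2 vertices, so the decomposition has width 1, which upper-bounds the treewidth. Since G has at least one edge (e.g. a–c), it is not an edgeless graph, so tw(G) ≥ 1. Therefore the treewidth is 1.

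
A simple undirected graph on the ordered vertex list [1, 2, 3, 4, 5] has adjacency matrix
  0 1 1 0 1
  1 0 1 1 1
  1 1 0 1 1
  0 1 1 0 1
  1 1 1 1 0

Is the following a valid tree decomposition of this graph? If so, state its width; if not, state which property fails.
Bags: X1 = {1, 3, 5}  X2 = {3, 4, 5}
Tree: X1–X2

No — vertex 2 appears in no bag.

A tree decomposition must satisfy three properties: every vertex lies in some bag; for every edge, both endpoints lie together in some bag; and for every vertex, the bags containing it form a connected subtree. Here vertex 2 appears in no bag, so the decomposition is invalid.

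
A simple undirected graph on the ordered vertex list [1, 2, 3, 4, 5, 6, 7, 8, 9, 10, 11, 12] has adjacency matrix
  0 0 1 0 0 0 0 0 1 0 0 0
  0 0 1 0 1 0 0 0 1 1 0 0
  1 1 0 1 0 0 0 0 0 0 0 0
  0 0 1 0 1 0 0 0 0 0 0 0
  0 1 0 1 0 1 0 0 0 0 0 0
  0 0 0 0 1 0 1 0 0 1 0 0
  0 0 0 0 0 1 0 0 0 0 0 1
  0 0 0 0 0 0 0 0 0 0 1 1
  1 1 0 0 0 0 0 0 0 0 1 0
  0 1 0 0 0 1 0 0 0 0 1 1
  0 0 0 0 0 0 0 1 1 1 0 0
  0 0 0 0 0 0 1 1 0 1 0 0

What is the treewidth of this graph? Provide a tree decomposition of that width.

The largest bag has 4 vertices, giving width 3; this decomposition certifies tw(G) ≤ 3. For the lower bound: the 4 vertex sets {1,3,4}, {9}, {2}, {5,6,10,11} are disjoint, each induces a connected subgraph, and every pair is joined by at least one edge of G. Contracting each set to a single vertex therefore yields K_{4} as a minor, and since treewidth is minor-monotone, tw(G) ≥ tw(K_{4}) = 3. The upper and lower bounds meet at 3, so that is the treewidth.

Treewidth 3.
Bags: B1 = {1, 3, 4, 9}  B2 = {2, 3, 4, 9}  B3 = {2, 4, 5, 9}  B4 = {2, 5, 9, 11}  B5 = {2, 5, 10, 11}  B6 = {5, 6, 10, 11}  B7 = {6, 8, 10, 11}  B8 = {6, 8, 10, 12}  B9 = {6, 7, 8, 12}
Tree: B1–B2, B2–B3, B3–B4, B4–B5, B5–B6, B6–B7, B7–B8, B8–B9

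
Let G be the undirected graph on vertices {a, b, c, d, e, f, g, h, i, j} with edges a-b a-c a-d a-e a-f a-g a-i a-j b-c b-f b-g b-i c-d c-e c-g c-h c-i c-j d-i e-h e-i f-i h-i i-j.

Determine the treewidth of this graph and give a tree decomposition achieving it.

Every bag has size at most 4, so the width is 4 − 1 = 3 and tw(G) ≤ 3. On the other hand G contains the 4-clique {a, b, c, g}. A clique must lie in a single bag of any decomposition, so no decomposition can have width below 3. The upper and lower bounds meet at 3, so that is the treewidth.

Treewidth 3.
Bags: B1 = {a, c, e, i}  B2 = {a, c, i, j}  B3 = {a, b, c, i}  B4 = {a, b, f, i}  B5 = {a, b, c, g}  B6 = {c, e, h, i}  B7 = {a, c, d, i}
Tree: B1–B2, B1–B3, B3–B4, B3–B5, B1–B6, B3–B7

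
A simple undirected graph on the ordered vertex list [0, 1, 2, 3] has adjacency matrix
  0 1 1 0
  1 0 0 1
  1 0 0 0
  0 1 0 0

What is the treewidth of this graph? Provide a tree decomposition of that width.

The largest bag has 2 vertices, giving width 1; this decomposition certifies tw(G) ≤ 1. G has an edge, so its treewidth is at least 1. The upper and lower bounds meet at 1, so that is the treewidth.

Treewidth 1.
Bags: B1 = {0, 2}  B2 = {0, 1}  B3 = {1, 3}
Tree: B1–B2, B2–B3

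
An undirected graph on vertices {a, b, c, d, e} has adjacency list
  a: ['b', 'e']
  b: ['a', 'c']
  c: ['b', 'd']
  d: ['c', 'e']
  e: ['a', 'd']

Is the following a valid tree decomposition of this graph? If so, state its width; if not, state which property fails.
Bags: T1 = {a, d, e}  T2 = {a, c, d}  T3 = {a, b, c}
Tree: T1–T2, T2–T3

Yes; width 2.

Checking the three conditions: (i) the bags cover all of {a, b, c, d, e}; (ii) for each edge, some bag contains both endpoints; (iii) the bags containing any fixed vertex form a subtree. All hold, so the decomposition is valid with width 3 − 1 = 2.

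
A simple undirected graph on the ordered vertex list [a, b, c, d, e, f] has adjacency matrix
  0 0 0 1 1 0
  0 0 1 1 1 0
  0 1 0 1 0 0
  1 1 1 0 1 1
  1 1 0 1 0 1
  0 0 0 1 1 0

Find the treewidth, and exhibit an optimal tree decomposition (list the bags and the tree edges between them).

Treewidth 2.
One optimal decomposition is:
Bags: B1 = {b, c, d}  B2 = {b, d, e}  B3 = {a, d, e}  B4 = {d, e, f}
Tree: B1–B2, B2–B3, B3–B4

Every bag has size at most 3, so the width is 3 − 1 = 2 and tw(G) ≤ 2. On the other hand G contains the 3-clique {d, e, f}. A clique must lie in a single bag of any decomposition, so no decomposition can have width below 2. Therefore the treewidth is 2.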